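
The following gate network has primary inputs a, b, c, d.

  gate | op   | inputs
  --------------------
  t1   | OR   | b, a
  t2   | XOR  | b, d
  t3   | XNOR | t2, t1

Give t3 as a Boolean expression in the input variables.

(b XOR d) XNOR (b OR a)

t1 = b OR a
t2 = b XOR d
t3 = t2 XNOR t1 = (b XOR d) XNOR (b OR a)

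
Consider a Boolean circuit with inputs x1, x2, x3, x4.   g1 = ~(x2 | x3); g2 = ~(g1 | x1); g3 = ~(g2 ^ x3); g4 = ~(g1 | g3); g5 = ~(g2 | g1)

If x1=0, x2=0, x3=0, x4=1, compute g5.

0

g1 = ~(0 | 0) = 1
g2 = ~(1 | 0) = 0
g5 = ~(0 | 1) = 0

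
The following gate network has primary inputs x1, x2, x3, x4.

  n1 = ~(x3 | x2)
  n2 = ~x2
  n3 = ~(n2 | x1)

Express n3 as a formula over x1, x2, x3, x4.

n2 = ~x2
n3 = ~(n2 | x1) = ~(~x2 | x1)

~(~x2 | x1)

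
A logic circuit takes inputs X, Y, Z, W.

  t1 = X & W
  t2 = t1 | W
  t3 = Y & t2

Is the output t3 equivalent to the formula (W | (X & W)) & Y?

t1 = X & W
t2 = t1 | W = (X & W) | W
t3 = Y & t2 = Y & ((X & W) | W)
At X=0, Y=0, Z=0, W=0: circuit gives 0, formula gives 0.
At X=0, Y=1, Z=0, W=1: circuit gives 1, formula gives 1.
Agrees on all 16 inputs.

Yes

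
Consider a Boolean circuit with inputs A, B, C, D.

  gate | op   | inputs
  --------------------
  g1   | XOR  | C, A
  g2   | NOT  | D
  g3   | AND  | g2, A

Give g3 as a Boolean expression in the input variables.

g2 = NOT D
g3 = g2 AND A = NOT D AND A

NOT D AND A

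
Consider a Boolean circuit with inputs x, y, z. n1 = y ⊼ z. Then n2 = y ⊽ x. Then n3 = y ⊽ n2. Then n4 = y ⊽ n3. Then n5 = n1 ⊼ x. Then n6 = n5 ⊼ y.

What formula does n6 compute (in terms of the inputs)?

n1 = y ⊼ z
n5 = n1 ⊼ x = (y ⊼ z) ⊼ x
n6 = n5 ⊼ y = ((y ⊼ z) ⊼ x) ⊼ y

((y ⊼ z) ⊼ x) ⊼ y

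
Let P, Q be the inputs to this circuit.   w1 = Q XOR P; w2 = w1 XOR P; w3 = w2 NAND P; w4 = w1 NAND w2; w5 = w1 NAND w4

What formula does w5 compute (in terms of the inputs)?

(Q XOR P) NAND ((Q XOR P) NAND ((Q XOR P) XOR P))

w1 = Q XOR P
w2 = w1 XOR P = (Q XOR P) XOR P
w4 = w1 NAND w2 = (Q XOR P) NAND ((Q XOR P) XOR P)
w5 = w1 NAND w4 = (Q XOR P) NAND ((Q XOR P) NAND ((Q XOR P) XOR P))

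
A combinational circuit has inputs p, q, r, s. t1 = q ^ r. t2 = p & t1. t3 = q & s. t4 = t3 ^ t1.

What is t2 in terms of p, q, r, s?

p & (q ^ r)

t1 = q ^ r
t2 = p & t1 = p & (q ^ r)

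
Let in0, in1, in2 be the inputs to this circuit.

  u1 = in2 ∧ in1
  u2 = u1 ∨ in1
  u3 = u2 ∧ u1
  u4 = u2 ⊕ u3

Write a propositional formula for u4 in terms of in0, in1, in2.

u1 = in2 ∧ in1
u2 = u1 ∨ in1 = (in2 ∧ in1) ∨ in1
u3 = u2 ∧ u1 = ((in2 ∧ in1) ∨ in1) ∧ (in2 ∧ in1)
u4 = u2 ⊕ u3 = ((in2 ∧ in1) ∨ in1) ⊕ (((in2 ∧ in1) ∨ in1) ∧ (in2 ∧ in1))

((in2 ∧ in1) ∨ in1) ⊕ (((in2 ∧ in1) ∨ in1) ∧ (in2 ∧ in1))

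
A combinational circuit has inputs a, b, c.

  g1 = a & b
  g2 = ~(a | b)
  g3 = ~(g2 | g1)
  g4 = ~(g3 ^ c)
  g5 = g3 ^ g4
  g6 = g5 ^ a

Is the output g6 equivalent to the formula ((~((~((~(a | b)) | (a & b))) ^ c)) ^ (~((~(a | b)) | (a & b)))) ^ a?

Yes

g1 = a & b
g2 = ~(a | b)
g3 = ~(g2 | g1) = ~((~(a | b)) | (a & b))
g4 = ~(g3 ^ c) = ~((~((~(a | b)) | (a & b))) ^ c)
g5 = g3 ^ g4 = (~((~(a | b)) | (a & b))) ^ (~((~((~(a | b)) | (a & b))) ^ c))
g6 = g5 ^ a = ((~((~(a | b)) | (a & b))) ^ (~((~((~(a | b)) | (a & b))) ^ c))) ^ a
At a=0, b=0, c=1: circuit gives 0, formula gives 0.
At a=0, b=0, c=0: circuit gives 1, formula gives 1.
Agrees on all 8 inputs.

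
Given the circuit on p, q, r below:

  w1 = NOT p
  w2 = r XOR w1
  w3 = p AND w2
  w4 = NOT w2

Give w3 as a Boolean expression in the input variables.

p AND (r XOR NOT p)

w1 = NOT p
w2 = r XOR w1 = r XOR NOT p
w3 = p AND w2 = p AND (r XOR NOT p)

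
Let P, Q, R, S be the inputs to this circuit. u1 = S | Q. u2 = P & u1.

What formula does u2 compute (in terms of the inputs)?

P & (S | Q)

u1 = S | Q
u2 = P & u1 = P & (S | Q)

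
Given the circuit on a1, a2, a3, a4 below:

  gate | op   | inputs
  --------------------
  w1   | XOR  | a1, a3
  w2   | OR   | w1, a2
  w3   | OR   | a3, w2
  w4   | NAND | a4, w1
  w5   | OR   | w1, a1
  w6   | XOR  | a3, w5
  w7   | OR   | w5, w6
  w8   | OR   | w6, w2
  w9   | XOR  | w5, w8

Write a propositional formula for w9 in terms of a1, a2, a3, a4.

((a1 XOR a3) OR a1) XOR ((a3 XOR ((a1 XOR a3) OR a1)) OR ((a1 XOR a3) OR a2))

w1 = a1 XOR a3
w2 = w1 OR a2 = (a1 XOR a3) OR a2
w5 = w1 OR a1 = (a1 XOR a3) OR a1
w6 = a3 XOR w5 = a3 XOR ((a1 XOR a3) OR a1)
w8 = w6 OR w2 = (a3 XOR ((a1 XOR a3) OR a1)) OR ((a1 XOR a3) OR a2)
w9 = w5 XOR w8 = ((a1 XOR a3) OR a1) XOR ((a3 XOR ((a1 XOR a3) OR a1)) OR ((a1 XOR a3) OR a2))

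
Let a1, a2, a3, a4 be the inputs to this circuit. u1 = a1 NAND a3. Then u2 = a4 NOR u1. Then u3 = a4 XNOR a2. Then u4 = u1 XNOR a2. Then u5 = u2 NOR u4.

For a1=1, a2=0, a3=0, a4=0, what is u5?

u1 = 1 NAND 0 = 1
u2 = 0 NOR 1 = 0
u4 = 1 XNOR 0 = 0
u5 = 0 NOR 0 = 1

1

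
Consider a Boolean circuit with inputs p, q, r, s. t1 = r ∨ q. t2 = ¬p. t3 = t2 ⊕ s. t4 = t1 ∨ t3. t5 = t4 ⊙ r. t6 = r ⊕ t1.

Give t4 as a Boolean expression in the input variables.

(r ∨ q) ∨ (¬p ⊕ s)

t1 = r ∨ q
t2 = ¬p
t3 = t2 ⊕ s = ¬p ⊕ s
t4 = t1 ∨ t3 = (r ∨ q) ∨ (¬p ⊕ s)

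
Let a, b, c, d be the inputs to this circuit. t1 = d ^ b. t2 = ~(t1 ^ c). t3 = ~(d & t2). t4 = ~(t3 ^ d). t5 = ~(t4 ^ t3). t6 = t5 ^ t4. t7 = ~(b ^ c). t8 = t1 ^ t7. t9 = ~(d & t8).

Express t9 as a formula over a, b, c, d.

t1 = d ^ b
t7 = ~(b ^ c)
t8 = t1 ^ t7 = (d ^ b) ^ (~(b ^ c))
t9 = ~(d & t8) = ~(d & ((d ^ b) ^ (~(b ^ c))))

~(d & ((d ^ b) ^ (~(b ^ c))))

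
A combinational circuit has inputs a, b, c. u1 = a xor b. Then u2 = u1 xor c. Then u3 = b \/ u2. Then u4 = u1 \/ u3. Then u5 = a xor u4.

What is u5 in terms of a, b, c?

a xor ((a xor b) \/ (b \/ ((a xor b) xor c)))

u1 = a xor b
u2 = u1 xor c = (a xor b) xor c
u3 = b \/ u2 = b \/ ((a xor b) xor c)
u4 = u1 \/ u3 = (a xor b) \/ (b \/ ((a xor b) xor c))
u5 = a xor u4 = a xor ((a xor b) \/ (b \/ ((a xor b) xor c)))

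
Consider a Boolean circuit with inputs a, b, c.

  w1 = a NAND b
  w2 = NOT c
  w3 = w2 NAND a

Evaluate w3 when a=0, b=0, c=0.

w2 = NOT 0 = 1
w3 = 1 NAND 0 = 1

1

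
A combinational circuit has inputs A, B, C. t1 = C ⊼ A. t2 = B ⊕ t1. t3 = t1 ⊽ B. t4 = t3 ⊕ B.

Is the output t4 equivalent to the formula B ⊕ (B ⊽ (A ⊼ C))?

t1 = C ⊼ A
t3 = t1 ⊽ B = (C ⊼ A) ⊽ B
t4 = t3 ⊕ B = ((C ⊼ A) ⊽ B) ⊕ B
At A=0, B=0, C=0: circuit gives 0, formula gives 0.
At A=0, B=1, C=0: circuit gives 1, formula gives 1.
Agrees on all 8 inputs.

Yes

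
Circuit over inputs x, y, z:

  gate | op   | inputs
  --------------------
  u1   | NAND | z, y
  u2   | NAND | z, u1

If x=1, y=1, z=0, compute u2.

1

u1 = 0 NAND 1 = 1
u2 = 0 NAND 1 = 1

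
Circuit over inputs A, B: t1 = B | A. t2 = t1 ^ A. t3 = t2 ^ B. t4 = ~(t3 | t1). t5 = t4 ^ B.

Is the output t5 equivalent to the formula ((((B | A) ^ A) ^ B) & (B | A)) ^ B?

t1 = B | A
t2 = t1 ^ A = (B | A) ^ A
t3 = t2 ^ B = ((B | A) ^ A) ^ B
t4 = ~(t3 | t1) = ~((((B | A) ^ A) ^ B) | (B | A))
t5 = t4 ^ B = (~((((B | A) ^ A) ^ B) | (B | A))) ^ B
At A=0, B=0: circuit gives 1, formula gives 0.

No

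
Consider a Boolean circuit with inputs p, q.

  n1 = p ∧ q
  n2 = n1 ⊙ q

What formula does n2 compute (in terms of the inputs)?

n1 = p ∧ q
n2 = n1 ⊙ q = (p ∧ q) ⊙ q

(p ∧ q) ⊙ q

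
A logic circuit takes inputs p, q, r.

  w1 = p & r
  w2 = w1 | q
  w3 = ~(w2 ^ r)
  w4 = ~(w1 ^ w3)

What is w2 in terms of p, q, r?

(p & r) | q

w1 = p & r
w2 = w1 | q = (p & r) | q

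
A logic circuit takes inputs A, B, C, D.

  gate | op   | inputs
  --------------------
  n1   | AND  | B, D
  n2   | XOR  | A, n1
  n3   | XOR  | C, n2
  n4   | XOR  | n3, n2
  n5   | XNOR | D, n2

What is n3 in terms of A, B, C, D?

C XOR (A XOR (B AND D))

n1 = B AND D
n2 = A XOR n1 = A XOR (B AND D)
n3 = C XOR n2 = C XOR (A XOR (B AND D))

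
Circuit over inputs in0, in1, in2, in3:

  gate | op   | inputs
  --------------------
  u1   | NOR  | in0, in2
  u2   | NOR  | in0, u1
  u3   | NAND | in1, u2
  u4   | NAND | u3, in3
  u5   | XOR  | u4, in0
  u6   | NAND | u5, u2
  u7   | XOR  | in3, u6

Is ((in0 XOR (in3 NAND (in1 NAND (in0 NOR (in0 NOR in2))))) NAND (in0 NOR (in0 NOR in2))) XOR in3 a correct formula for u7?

u1 = in0 NOR in2
u2 = in0 NOR u1 = in0 NOR (in0 NOR in2)
u3 = in1 NAND u2 = in1 NAND (in0 NOR (in0 NOR in2))
u4 = u3 NAND in3 = (in1 NAND (in0 NOR (in0 NOR in2))) NAND in3
u5 = u4 XOR in0 = ((in1 NAND (in0 NOR (in0 NOR in2))) NAND in3) XOR in0
u6 = u5 NAND u2 = (((in1 NAND (in0 NOR (in0 NOR in2))) NAND in3) XOR in0) NAND (in0 NOR (in0 NOR in2))
u7 = in3 XOR u6 = in3 XOR ((((in1 NAND (in0 NOR (in0 NOR in2))) NAND in3) XOR in0) NAND (in0 NOR (in0 NOR in2)))
At in0=0, in1=0, in2=0, in3=1: circuit gives 0, formula gives 0.
At in0=0, in1=0, in2=0, in3=0: circuit gives 1, formula gives 1.
Agrees on all 16 inputs.

Yes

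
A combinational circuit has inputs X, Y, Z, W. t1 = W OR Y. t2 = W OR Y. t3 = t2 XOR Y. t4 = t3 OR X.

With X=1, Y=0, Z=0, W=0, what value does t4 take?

t2 = 0 OR 0 = 0
t3 = 0 XOR 0 = 0
t4 = 0 OR 1 = 1

1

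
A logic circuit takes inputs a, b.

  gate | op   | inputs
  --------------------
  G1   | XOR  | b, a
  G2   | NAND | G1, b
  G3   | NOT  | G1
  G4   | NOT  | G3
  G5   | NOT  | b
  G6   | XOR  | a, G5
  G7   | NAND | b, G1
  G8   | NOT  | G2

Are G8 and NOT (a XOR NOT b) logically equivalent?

No

G1 = b XOR a
G2 = G1 NAND b = (b XOR a) NAND b
G8 = NOT G2 = NOT ((b XOR a) NAND b)
At a=1, b=0: circuit gives 0, formula gives 1.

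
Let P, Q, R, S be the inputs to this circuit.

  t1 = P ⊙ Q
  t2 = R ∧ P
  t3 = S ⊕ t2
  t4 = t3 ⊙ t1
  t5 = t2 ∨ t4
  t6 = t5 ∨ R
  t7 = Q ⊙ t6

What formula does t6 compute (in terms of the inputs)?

((R ∧ P) ∨ ((S ⊕ (R ∧ P)) ⊙ (P ⊙ Q))) ∨ R

t1 = P ⊙ Q
t2 = R ∧ P
t3 = S ⊕ t2 = S ⊕ (R ∧ P)
t4 = t3 ⊙ t1 = (S ⊕ (R ∧ P)) ⊙ (P ⊙ Q)
t5 = t2 ∨ t4 = (R ∧ P) ∨ ((S ⊕ (R ∧ P)) ⊙ (P ⊙ Q))
t6 = t5 ∨ R = ((R ∧ P) ∨ ((S ⊕ (R ∧ P)) ⊙ (P ⊙ Q))) ∨ R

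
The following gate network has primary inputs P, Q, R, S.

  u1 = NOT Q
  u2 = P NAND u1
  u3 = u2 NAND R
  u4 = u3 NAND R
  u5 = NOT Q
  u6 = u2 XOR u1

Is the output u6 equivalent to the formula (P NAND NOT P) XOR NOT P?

u1 = NOT Q
u2 = P NAND u1 = P NAND NOT Q
u6 = u2 XOR u1 = (P NAND NOT Q) XOR NOT Q
At P=0, Q=1, R=0, S=0: circuit gives 1, formula gives 0.

No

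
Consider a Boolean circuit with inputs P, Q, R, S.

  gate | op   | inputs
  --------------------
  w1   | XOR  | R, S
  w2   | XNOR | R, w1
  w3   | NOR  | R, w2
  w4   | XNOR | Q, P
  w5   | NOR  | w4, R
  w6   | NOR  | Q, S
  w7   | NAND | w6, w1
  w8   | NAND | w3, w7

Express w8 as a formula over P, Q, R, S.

(R NOR (R XNOR (R XOR S))) NAND ((Q NOR S) NAND (R XOR S))

w1 = R XOR S
w2 = R XNOR w1 = R XNOR (R XOR S)
w3 = R NOR w2 = R NOR (R XNOR (R XOR S))
w6 = Q NOR S
w7 = w6 NAND w1 = (Q NOR S) NAND (R XOR S)
w8 = w3 NAND w7 = (R NOR (R XNOR (R XOR S))) NAND ((Q NOR S) NAND (R XOR S))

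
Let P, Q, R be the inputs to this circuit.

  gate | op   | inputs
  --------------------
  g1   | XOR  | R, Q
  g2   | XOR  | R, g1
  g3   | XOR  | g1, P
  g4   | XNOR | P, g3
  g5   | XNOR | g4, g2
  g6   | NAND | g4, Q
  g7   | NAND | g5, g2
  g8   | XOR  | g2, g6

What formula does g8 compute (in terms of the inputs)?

(R XOR (R XOR Q)) XOR ((P XNOR ((R XOR Q) XOR P)) NAND Q)

g1 = R XOR Q
g2 = R XOR g1 = R XOR (R XOR Q)
g3 = g1 XOR P = (R XOR Q) XOR P
g4 = P XNOR g3 = P XNOR ((R XOR Q) XOR P)
g6 = g4 NAND Q = (P XNOR ((R XOR Q) XOR P)) NAND Q
g8 = g2 XOR g6 = (R XOR (R XOR Q)) XOR ((P XNOR ((R XOR Q) XOR P)) NAND Q)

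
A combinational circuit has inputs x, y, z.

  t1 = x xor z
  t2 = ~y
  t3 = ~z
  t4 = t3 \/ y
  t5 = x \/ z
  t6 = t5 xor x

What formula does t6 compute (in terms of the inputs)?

t5 = x \/ z
t6 = t5 xor x = (x \/ z) xor x

(x \/ z) xor x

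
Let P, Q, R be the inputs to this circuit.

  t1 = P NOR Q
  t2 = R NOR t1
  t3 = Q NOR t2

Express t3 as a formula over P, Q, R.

Q NOR (R NOR (P NOR Q))

t1 = P NOR Q
t2 = R NOR t1 = R NOR (P NOR Q)
t3 = Q NOR t2 = Q NOR (R NOR (P NOR Q))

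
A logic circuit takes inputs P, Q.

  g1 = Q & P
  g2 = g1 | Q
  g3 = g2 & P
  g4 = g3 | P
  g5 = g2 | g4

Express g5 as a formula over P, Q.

((Q & P) | Q) | ((((Q & P) | Q) & P) | P)

g1 = Q & P
g2 = g1 | Q = (Q & P) | Q
g3 = g2 & P = ((Q & P) | Q) & P
g4 = g3 | P = (((Q & P) | Q) & P) | P
g5 = g2 | g4 = ((Q & P) | Q) | ((((Q & P) | Q) & P) | P)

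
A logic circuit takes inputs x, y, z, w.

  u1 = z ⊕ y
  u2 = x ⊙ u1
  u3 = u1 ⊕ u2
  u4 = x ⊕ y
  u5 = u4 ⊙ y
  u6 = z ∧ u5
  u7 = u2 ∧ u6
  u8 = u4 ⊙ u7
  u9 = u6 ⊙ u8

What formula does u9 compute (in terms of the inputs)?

u1 = z ⊕ y
u2 = x ⊙ u1 = x ⊙ (z ⊕ y)
u4 = x ⊕ y
u5 = u4 ⊙ y = (x ⊕ y) ⊙ y
u6 = z ∧ u5 = z ∧ ((x ⊕ y) ⊙ y)
u7 = u2 ∧ u6 = (x ⊙ (z ⊕ y)) ∧ (z ∧ ((x ⊕ y) ⊙ y))
u8 = u4 ⊙ u7 = (x ⊕ y) ⊙ ((x ⊙ (z ⊕ y)) ∧ (z ∧ ((x ⊕ y) ⊙ y)))
u9 = u6 ⊙ u8 = (z ∧ ((x ⊕ y) ⊙ y)) ⊙ ((x ⊕ y) ⊙ ((x ⊙ (z ⊕ y)) ∧ (z ∧ ((x ⊕ y) ⊙ y))))

(z ∧ ((x ⊕ y) ⊙ y)) ⊙ ((x ⊕ y) ⊙ ((x ⊙ (z ⊕ y)) ∧ (z ∧ ((x ⊕ y) ⊙ y))))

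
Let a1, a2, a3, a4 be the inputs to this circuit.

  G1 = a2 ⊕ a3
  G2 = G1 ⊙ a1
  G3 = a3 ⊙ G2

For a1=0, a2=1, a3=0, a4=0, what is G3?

1

G1 = 1 ⊕ 0 = 1
G2 = 1 ⊙ 0 = 0
G3 = 0 ⊙ 0 = 1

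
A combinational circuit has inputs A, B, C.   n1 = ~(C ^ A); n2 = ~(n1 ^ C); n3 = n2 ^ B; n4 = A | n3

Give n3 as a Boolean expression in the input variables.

n1 = ~(C ^ A)
n2 = ~(n1 ^ C) = ~((~(C ^ A)) ^ C)
n3 = n2 ^ B = (~((~(C ^ A)) ^ C)) ^ B

(~((~(C ^ A)) ^ C)) ^ B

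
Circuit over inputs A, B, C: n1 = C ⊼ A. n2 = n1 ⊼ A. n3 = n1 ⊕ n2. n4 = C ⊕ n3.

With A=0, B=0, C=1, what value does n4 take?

n1 = 1 ⊼ 0 = 1
n2 = 1 ⊼ 0 = 1
n3 = 1 ⊕ 1 = 0
n4 = 1 ⊕ 0 = 1

1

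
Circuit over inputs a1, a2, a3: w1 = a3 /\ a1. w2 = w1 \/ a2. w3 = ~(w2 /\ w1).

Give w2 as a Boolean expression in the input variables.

w1 = a3 /\ a1
w2 = w1 \/ a2 = (a3 /\ a1) \/ a2

(a3 /\ a1) \/ a2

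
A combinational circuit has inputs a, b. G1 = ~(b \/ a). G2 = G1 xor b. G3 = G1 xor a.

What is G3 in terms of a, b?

G1 = ~(b \/ a)
G3 = G1 xor a = (~(b \/ a)) xor a

(~(b \/ a)) xor a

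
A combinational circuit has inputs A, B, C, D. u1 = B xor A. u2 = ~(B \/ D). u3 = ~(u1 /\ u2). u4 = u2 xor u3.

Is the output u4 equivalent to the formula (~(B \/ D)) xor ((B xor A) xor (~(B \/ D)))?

u1 = B xor A
u2 = ~(B \/ D)
u3 = ~(u1 /\ u2) = ~((B xor A) /\ (~(B \/ D)))
u4 = u2 xor u3 = (~(B \/ D)) xor (~((B xor A) /\ (~(B \/ D))))
At A=0, B=0, C=0, D=1: circuit gives 1, formula gives 0.

No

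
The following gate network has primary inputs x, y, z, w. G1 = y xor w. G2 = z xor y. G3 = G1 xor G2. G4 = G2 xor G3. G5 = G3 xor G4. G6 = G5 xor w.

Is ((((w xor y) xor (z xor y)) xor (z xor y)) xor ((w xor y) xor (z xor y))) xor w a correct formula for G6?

Yes

G1 = y xor w
G2 = z xor y
G3 = G1 xor G2 = (y xor w) xor (z xor y)
G4 = G2 xor G3 = (z xor y) xor ((y xor w) xor (z xor y))
G5 = G3 xor G4 = ((y xor w) xor (z xor y)) xor ((z xor y) xor ((y xor w) xor (z xor y)))
G6 = G5 xor w = (((y xor w) xor (z xor y)) xor ((z xor y) xor ((y xor w) xor (z xor y)))) xor w
At x=0, y=0, z=0, w=0: circuit gives 0, formula gives 0.
At x=0, y=0, z=0, w=1: circuit gives 1, formula gives 1.
Agrees on all 16 inputs.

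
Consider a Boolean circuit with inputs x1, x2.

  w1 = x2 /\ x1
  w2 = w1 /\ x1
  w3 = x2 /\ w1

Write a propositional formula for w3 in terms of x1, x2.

w1 = x2 /\ x1
w3 = x2 /\ w1 = x2 /\ (x2 /\ x1)

x2 /\ (x2 /\ x1)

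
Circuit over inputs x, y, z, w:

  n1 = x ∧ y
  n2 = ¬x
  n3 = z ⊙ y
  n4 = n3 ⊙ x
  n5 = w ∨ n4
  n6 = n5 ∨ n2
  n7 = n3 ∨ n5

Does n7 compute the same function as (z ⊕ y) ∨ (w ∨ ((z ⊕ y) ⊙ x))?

n3 = z ⊙ y
n4 = n3 ⊙ x = (z ⊙ y) ⊙ x
n5 = w ∨ n4 = w ∨ ((z ⊙ y) ⊙ x)
n7 = n3 ∨ n5 = (z ⊙ y) ∨ (w ∨ ((z ⊙ y) ⊙ x))
At x=1, y=0, z=0, w=0: circuit gives 1, formula gives 0.

No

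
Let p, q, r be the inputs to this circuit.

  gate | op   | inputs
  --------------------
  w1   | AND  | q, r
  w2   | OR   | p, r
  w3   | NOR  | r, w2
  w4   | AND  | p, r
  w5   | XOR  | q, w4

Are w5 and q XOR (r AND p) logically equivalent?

w4 = p AND r
w5 = q XOR w4 = q XOR (p AND r)
At p=0, q=0, r=0: circuit gives 0, formula gives 0.
At p=0, q=1, r=0: circuit gives 1, formula gives 1.
Agrees on all 8 inputs.

Yes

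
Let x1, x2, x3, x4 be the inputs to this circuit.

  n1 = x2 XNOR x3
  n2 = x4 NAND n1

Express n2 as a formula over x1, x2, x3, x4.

x4 NAND (x2 XNOR x3)

n1 = x2 XNOR x3
n2 = x4 NAND n1 = x4 NAND (x2 XNOR x3)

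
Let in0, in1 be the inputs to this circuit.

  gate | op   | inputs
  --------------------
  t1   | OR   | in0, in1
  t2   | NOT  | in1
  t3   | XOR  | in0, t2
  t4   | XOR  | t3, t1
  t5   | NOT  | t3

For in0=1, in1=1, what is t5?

t2 = NOT 1 = 0
t3 = 1 XOR 0 = 1
t5 = NOT 1 = 0

0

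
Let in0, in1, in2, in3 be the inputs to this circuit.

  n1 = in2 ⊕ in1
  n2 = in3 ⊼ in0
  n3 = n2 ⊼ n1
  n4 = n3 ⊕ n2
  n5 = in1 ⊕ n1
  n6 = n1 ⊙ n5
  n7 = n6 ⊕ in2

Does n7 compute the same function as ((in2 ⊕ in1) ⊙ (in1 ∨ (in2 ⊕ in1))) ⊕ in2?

No

n1 = in2 ⊕ in1
n5 = in1 ⊕ n1 = in1 ⊕ (in2 ⊕ in1)
n6 = n1 ⊙ n5 = (in2 ⊕ in1) ⊙ (in1 ⊕ (in2 ⊕ in1))
n7 = n6 ⊕ in2 = ((in2 ⊕ in1) ⊙ (in1 ⊕ (in2 ⊕ in1))) ⊕ in2
At in0=0, in1=1, in2=0, in3=0: circuit gives 0, formula gives 1.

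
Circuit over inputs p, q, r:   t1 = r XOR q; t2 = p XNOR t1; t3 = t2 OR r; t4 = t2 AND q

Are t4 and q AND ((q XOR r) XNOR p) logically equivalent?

t1 = r XOR q
t2 = p XNOR t1 = p XNOR (r XOR q)
t4 = t2 AND q = (p XNOR (r XOR q)) AND q
At p=0, q=0, r=0: circuit gives 0, formula gives 0.
At p=0, q=1, r=1: circuit gives 1, formula gives 1.
Agrees on all 8 inputs.

Yes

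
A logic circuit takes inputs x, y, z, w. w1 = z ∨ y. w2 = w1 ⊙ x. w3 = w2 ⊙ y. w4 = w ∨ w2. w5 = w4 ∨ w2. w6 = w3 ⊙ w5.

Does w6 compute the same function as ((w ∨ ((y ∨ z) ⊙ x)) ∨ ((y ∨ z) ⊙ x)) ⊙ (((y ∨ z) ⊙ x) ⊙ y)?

w1 = z ∨ y
w2 = w1 ⊙ x = (z ∨ y) ⊙ x
w3 = w2 ⊙ y = ((z ∨ y) ⊙ x) ⊙ y
w4 = w ∨ w2 = w ∨ ((z ∨ y) ⊙ x)
w5 = w4 ∨ w2 = (w ∨ ((z ∨ y) ⊙ x)) ∨ ((z ∨ y) ⊙ x)
w6 = w3 ⊙ w5 = (((z ∨ y) ⊙ x) ⊙ y) ⊙ ((w ∨ ((z ∨ y) ⊙ x)) ∨ ((z ∨ y) ⊙ x))
At x=0, y=0, z=0, w=0: circuit gives 0, formula gives 0.
At x=0, y=0, z=1, w=1: circuit gives 1, formula gives 1.
Agrees on all 16 inputs.

Yes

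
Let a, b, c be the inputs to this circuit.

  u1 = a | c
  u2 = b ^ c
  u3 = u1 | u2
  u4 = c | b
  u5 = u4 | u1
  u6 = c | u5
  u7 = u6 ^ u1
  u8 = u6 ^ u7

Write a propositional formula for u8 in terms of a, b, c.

u1 = a | c
u4 = c | b
u5 = u4 | u1 = (c | b) | (a | c)
u6 = c | u5 = c | ((c | b) | (a | c))
u7 = u6 ^ u1 = (c | ((c | b) | (a | c))) ^ (a | c)
u8 = u6 ^ u7 = (c | ((c | b) | (a | c))) ^ ((c | ((c | b) | (a | c))) ^ (a | c))

(c | ((c | b) | (a | c))) ^ ((c | ((c | b) | (a | c))) ^ (a | c))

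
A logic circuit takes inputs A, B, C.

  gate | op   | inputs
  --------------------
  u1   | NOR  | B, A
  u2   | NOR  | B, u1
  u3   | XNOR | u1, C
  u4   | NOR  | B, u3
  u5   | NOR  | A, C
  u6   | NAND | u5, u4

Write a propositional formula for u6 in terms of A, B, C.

u1 = B NOR A
u3 = u1 XNOR C = (B NOR A) XNOR C
u4 = B NOR u3 = B NOR ((B NOR A) XNOR C)
u5 = A NOR C
u6 = u5 NAND u4 = (A NOR C) NAND (B NOR ((B NOR A) XNOR C))

(A NOR C) NAND (B NOR ((B NOR A) XNOR C))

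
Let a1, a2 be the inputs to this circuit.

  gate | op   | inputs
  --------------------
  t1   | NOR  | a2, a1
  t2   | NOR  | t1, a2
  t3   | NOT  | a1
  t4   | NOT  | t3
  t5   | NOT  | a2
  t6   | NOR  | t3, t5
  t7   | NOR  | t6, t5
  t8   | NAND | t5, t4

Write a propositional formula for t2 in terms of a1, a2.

t1 = a2 NOR a1
t2 = t1 NOR a2 = (a2 NOR a1) NOR a2

(a2 NOR a1) NOR a2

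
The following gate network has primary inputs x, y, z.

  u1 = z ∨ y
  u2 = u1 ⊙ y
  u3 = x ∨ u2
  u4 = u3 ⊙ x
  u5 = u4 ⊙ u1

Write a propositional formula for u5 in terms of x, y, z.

u1 = z ∨ y
u2 = u1 ⊙ y = (z ∨ y) ⊙ y
u3 = x ∨ u2 = x ∨ ((z ∨ y) ⊙ y)
u4 = u3 ⊙ x = (x ∨ ((z ∨ y) ⊙ y)) ⊙ x
u5 = u4 ⊙ u1 = ((x ∨ ((z ∨ y) ⊙ y)) ⊙ x) ⊙ (z ∨ y)

((x ∨ ((z ∨ y) ⊙ y)) ⊙ x) ⊙ (z ∨ y)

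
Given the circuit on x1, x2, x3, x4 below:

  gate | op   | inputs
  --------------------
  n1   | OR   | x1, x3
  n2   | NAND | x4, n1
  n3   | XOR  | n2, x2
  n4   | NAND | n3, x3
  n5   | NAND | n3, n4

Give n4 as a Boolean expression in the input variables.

n1 = x1 OR x3
n2 = x4 NAND n1 = x4 NAND (x1 OR x3)
n3 = n2 XOR x2 = (x4 NAND (x1 OR x3)) XOR x2
n4 = n3 NAND x3 = ((x4 NAND (x1 OR x3)) XOR x2) NAND x3

((x4 NAND (x1 OR x3)) XOR x2) NAND x3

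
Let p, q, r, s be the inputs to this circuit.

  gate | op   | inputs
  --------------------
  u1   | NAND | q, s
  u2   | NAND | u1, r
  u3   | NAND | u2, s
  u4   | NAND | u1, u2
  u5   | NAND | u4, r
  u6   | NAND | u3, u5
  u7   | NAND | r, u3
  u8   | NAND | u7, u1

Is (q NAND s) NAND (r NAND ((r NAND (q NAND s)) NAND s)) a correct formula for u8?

Yes

u1 = q NAND s
u2 = u1 NAND r = (q NAND s) NAND r
u3 = u2 NAND s = ((q NAND s) NAND r) NAND s
u7 = r NAND u3 = r NAND (((q NAND s) NAND r) NAND s)
u8 = u7 NAND u1 = (r NAND (((q NAND s) NAND r) NAND s)) NAND (q NAND s)
At p=0, q=0, r=0, s=0: circuit gives 0, formula gives 0.
At p=0, q=0, r=1, s=0: circuit gives 1, formula gives 1.
Agrees on all 16 inputs.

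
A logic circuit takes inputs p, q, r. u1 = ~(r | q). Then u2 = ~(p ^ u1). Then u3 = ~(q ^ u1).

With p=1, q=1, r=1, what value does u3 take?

u1 = ~(1 | 1) = 0
u3 = ~(1 ^ 0) = 0

0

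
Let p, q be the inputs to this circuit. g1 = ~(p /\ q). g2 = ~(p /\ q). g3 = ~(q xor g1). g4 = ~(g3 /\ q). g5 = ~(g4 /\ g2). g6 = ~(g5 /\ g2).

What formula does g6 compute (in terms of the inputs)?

g1 = ~(p /\ q)
g2 = ~(p /\ q)
g3 = ~(q xor g1) = ~(q xor (~(p /\ q)))
g4 = ~(g3 /\ q) = ~((~(q xor (~(p /\ q)))) /\ q)
g5 = ~(g4 /\ g2) = ~((~((~(q xor (~(p /\ q)))) /\ q)) /\ (~(p /\ q)))
g6 = ~(g5 /\ g2) = ~((~((~((~(q xor (~(p /\ q)))) /\ q)) /\ (~(p /\ q)))) /\ (~(p /\ q)))

~((~((~((~(q xor (~(p /\ q)))) /\ q)) /\ (~(p /\ q)))) /\ (~(p /\ q)))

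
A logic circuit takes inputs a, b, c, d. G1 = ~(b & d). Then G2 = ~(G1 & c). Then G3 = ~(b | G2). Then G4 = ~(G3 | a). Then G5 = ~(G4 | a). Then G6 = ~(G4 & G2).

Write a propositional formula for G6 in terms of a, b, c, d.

~((~((~(b | (~((~(b & d)) & c)))) | a)) & (~((~(b & d)) & c)))

G1 = ~(b & d)
G2 = ~(G1 & c) = ~((~(b & d)) & c)
G3 = ~(b | G2) = ~(b | (~((~(b & d)) & c)))
G4 = ~(G3 | a) = ~((~(b | (~((~(b & d)) & c)))) | a)
G6 = ~(G4 & G2) = ~((~((~(b | (~((~(b & d)) & c)))) | a)) & (~((~(b & d)) & c)))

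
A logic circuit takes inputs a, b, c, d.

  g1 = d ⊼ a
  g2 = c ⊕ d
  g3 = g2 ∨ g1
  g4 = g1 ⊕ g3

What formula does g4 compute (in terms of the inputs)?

g1 = d ⊼ a
g2 = c ⊕ d
g3 = g2 ∨ g1 = (c ⊕ d) ∨ (d ⊼ a)
g4 = g1 ⊕ g3 = (d ⊼ a) ⊕ ((c ⊕ d) ∨ (d ⊼ a))

(d ⊼ a) ⊕ ((c ⊕ d) ∨ (d ⊼ a))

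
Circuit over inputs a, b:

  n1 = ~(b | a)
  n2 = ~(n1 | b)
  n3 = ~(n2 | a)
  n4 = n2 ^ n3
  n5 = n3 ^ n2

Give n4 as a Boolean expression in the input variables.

n1 = ~(b | a)
n2 = ~(n1 | b) = ~((~(b | a)) | b)
n3 = ~(n2 | a) = ~((~((~(b | a)) | b)) | a)
n4 = n2 ^ n3 = (~((~(b | a)) | b)) ^ (~((~((~(b | a)) | b)) | a))

(~((~(b | a)) | b)) ^ (~((~((~(b | a)) | b)) | a))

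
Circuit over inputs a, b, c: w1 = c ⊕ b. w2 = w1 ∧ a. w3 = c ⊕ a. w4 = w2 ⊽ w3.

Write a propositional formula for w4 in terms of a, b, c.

w1 = c ⊕ b
w2 = w1 ∧ a = (c ⊕ b) ∧ a
w3 = c ⊕ a
w4 = w2 ⊽ w3 = ((c ⊕ b) ∧ a) ⊽ (c ⊕ a)

((c ⊕ b) ∧ a) ⊽ (c ⊕ a)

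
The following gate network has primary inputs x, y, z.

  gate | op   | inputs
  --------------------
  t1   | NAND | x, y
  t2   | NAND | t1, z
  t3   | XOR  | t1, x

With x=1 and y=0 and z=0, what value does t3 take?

0

t1 = 1 NAND 0 = 1
t3 = 1 XOR 1 = 0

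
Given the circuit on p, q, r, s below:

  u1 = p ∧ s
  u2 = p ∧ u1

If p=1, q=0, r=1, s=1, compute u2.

1

u1 = 1 ∧ 1 = 1
u2 = 1 ∧ 1 = 1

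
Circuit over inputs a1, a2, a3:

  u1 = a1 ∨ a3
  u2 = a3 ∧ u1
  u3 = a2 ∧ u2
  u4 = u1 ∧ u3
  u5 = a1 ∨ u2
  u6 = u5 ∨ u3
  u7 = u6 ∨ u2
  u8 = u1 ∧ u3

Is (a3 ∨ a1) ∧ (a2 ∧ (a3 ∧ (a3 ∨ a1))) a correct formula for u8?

Yes

u1 = a1 ∨ a3
u2 = a3 ∧ u1 = a3 ∧ (a1 ∨ a3)
u3 = a2 ∧ u2 = a2 ∧ (a3 ∧ (a1 ∨ a3))
u8 = u1 ∧ u3 = (a1 ∨ a3) ∧ (a2 ∧ (a3 ∧ (a1 ∨ a3)))
At a1=0, a2=0, a3=0: circuit gives 0, formula gives 0.
At a1=0, a2=1, a3=1: circuit gives 1, formula gives 1.
Agrees on all 8 inputs.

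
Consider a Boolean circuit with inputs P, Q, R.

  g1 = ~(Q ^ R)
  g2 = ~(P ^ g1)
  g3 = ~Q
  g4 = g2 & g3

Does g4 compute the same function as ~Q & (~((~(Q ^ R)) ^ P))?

Yes

g1 = ~(Q ^ R)
g2 = ~(P ^ g1) = ~(P ^ (~(Q ^ R)))
g3 = ~Q
g4 = g2 & g3 = (~(P ^ (~(Q ^ R)))) & ~Q
At P=0, Q=0, R=0: circuit gives 0, formula gives 0.
At P=0, Q=0, R=1: circuit gives 1, formula gives 1.
Agrees on all 8 inputs.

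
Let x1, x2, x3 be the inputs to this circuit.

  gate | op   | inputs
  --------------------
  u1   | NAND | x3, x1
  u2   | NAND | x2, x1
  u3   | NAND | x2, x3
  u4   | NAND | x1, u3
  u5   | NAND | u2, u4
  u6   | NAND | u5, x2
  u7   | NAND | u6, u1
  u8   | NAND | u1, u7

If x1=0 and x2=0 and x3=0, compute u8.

1

u1 = 0 NAND 0 = 1
u2 = 0 NAND 0 = 1
u3 = 0 NAND 0 = 1
u4 = 0 NAND 1 = 1
u5 = 1 NAND 1 = 0
u6 = 0 NAND 0 = 1
u7 = 1 NAND 1 = 0
u8 = 1 NAND 0 = 1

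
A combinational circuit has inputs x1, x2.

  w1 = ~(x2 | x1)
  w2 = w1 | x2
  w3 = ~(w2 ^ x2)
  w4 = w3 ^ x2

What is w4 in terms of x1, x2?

w1 = ~(x2 | x1)
w2 = w1 | x2 = (~(x2 | x1)) | x2
w3 = ~(w2 ^ x2) = ~(((~(x2 | x1)) | x2) ^ x2)
w4 = w3 ^ x2 = (~(((~(x2 | x1)) | x2) ^ x2)) ^ x2

(~(((~(x2 | x1)) | x2) ^ x2)) ^ x2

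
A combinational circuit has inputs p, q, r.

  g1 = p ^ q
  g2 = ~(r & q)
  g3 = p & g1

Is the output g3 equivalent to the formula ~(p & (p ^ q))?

No

g1 = p ^ q
g3 = p & g1 = p & (p ^ q)
At p=0, q=0, r=0: circuit gives 0, formula gives 1.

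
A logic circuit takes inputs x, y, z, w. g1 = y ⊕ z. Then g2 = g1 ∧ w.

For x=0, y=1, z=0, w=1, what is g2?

1

g1 = 1 ⊕ 0 = 1
g2 = 1 ∧ 1 = 1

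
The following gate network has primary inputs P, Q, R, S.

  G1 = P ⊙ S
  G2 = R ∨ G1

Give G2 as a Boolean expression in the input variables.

G1 = P ⊙ S
G2 = R ∨ G1 = R ∨ (P ⊙ S)

R ∨ (P ⊙ S)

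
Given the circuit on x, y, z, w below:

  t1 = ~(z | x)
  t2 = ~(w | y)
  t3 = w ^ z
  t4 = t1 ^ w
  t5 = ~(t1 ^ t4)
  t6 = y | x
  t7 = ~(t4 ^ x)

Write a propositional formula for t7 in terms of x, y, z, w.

~(((~(z | x)) ^ w) ^ x)

t1 = ~(z | x)
t4 = t1 ^ w = (~(z | x)) ^ w
t7 = ~(t4 ^ x) = ~(((~(z | x)) ^ w) ^ x)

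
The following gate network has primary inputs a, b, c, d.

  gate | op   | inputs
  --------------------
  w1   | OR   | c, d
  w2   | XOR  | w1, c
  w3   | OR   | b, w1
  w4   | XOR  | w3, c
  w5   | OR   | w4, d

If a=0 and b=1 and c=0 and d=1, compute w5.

w1 = 0 OR 1 = 1
w3 = 1 OR 1 = 1
w4 = 1 XOR 0 = 1
w5 = 1 OR 1 = 1

1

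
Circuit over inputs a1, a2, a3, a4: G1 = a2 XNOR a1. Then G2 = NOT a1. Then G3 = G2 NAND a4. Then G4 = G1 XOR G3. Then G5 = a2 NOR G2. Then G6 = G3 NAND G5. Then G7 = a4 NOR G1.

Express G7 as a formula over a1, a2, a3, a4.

G1 = a2 XNOR a1
G7 = a4 NOR G1 = a4 NOR (a2 XNOR a1)

a4 NOR (a2 XNOR a1)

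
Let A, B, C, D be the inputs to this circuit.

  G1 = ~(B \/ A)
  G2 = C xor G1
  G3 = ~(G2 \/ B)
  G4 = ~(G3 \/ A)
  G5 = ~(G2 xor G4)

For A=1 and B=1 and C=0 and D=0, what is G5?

G1 = ~(1 \/ 1) = 0
G2 = 0 xor 0 = 0
G3 = ~(0 \/ 1) = 0
G4 = ~(0 \/ 1) = 0
G5 = ~(0 xor 0) = 1

1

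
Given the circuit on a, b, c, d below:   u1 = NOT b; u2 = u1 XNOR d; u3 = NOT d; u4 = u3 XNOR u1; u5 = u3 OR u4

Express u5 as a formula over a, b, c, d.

NOT d OR (NOT d XNOR NOT b)

u1 = NOT b
u3 = NOT d
u4 = u3 XNOR u1 = NOT d XNOR NOT b
u5 = u3 OR u4 = NOT d OR (NOT d XNOR NOT b)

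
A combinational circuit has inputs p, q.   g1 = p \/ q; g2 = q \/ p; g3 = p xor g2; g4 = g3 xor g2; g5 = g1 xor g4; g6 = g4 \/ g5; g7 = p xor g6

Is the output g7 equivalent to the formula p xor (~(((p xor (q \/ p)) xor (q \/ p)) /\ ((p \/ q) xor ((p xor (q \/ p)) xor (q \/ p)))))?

No

g1 = p \/ q
g2 = q \/ p
g3 = p xor g2 = p xor (q \/ p)
g4 = g3 xor g2 = (p xor (q \/ p)) xor (q \/ p)
g5 = g1 xor g4 = (p \/ q) xor ((p xor (q \/ p)) xor (q \/ p))
g6 = g4 \/ g5 = ((p xor (q \/ p)) xor (q \/ p)) \/ ((p \/ q) xor ((p xor (q \/ p)) xor (q \/ p)))
g7 = p xor g6 = p xor (((p xor (q \/ p)) xor (q \/ p)) \/ ((p \/ q) xor ((p xor (q \/ p)) xor (q \/ p))))
At p=0, q=0: circuit gives 0, formula gives 1.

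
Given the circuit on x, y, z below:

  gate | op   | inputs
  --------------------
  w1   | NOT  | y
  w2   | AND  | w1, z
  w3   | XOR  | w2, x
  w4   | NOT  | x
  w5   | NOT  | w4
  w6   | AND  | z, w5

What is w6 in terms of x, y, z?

z AND NOT NOT x

w4 = NOT x
w5 = NOT w4 = NOT NOT x
w6 = z AND w5 = z AND NOT NOT x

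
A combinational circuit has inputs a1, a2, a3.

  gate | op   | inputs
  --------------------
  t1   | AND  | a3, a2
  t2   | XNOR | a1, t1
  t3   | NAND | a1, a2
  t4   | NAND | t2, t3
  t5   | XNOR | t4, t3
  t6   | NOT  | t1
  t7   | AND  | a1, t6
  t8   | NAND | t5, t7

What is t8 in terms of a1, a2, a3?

(((a1 XNOR (a3 AND a2)) NAND (a1 NAND a2)) XNOR (a1 NAND a2)) NAND (a1 AND NOT (a3 AND a2))

t1 = a3 AND a2
t2 = a1 XNOR t1 = a1 XNOR (a3 AND a2)
t3 = a1 NAND a2
t4 = t2 NAND t3 = (a1 XNOR (a3 AND a2)) NAND (a1 NAND a2)
t5 = t4 XNOR t3 = ((a1 XNOR (a3 AND a2)) NAND (a1 NAND a2)) XNOR (a1 NAND a2)
t6 = NOT t1 = NOT (a3 AND a2)
t7 = a1 AND t6 = a1 AND NOT (a3 AND a2)
t8 = t5 NAND t7 = (((a1 XNOR (a3 AND a2)) NAND (a1 NAND a2)) XNOR (a1 NAND a2)) NAND (a1 AND NOT (a3 AND a2))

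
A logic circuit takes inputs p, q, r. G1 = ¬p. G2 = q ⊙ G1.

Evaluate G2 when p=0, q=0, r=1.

G1 = ¬0 = 1
G2 = 0 ⊙ 1 = 0

0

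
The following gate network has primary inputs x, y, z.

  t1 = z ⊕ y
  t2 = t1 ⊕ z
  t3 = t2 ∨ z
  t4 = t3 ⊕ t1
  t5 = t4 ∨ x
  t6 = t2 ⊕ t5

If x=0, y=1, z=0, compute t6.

1

t1 = 0 ⊕ 1 = 1
t2 = 1 ⊕ 0 = 1
t3 = 1 ∨ 0 = 1
t4 = 1 ⊕ 1 = 0
t5 = 0 ∨ 0 = 0
t6 = 1 ⊕ 0 = 1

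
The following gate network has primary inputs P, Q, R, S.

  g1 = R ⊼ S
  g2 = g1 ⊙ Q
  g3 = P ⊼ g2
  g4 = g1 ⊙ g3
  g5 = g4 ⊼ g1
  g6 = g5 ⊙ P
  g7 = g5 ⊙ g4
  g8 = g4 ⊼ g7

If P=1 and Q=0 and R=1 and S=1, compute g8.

g1 = 1 ⊼ 1 = 0
g2 = 0 ⊙ 0 = 1
g3 = 1 ⊼ 1 = 0
g4 = 0 ⊙ 0 = 1
g5 = 1 ⊼ 0 = 1
g7 = 1 ⊙ 1 = 1
g8 = 1 ⊼ 1 = 0

0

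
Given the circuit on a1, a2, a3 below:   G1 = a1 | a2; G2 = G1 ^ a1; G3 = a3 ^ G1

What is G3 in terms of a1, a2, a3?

a3 ^ (a1 | a2)

G1 = a1 | a2
G3 = a3 ^ G1 = a3 ^ (a1 | a2)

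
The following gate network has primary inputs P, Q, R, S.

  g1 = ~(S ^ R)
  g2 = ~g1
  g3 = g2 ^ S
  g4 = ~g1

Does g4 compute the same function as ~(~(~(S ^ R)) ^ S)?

g1 = ~(S ^ R)
g4 = ~g1 = ~(~(S ^ R))
At P=0, Q=0, R=0, S=0: circuit gives 0, formula gives 1.

No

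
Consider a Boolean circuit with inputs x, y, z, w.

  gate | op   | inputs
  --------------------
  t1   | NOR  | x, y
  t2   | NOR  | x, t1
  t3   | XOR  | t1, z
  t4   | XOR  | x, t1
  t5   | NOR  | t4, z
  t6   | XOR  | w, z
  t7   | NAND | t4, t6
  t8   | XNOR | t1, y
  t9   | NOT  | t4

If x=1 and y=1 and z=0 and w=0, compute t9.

0

t1 = 1 NOR 1 = 0
t4 = 1 XOR 0 = 1
t9 = NOT 1 = 0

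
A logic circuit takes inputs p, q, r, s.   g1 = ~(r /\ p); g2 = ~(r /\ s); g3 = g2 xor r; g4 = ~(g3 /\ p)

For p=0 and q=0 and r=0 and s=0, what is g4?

1

g2 = ~(0 /\ 0) = 1
g3 = 1 xor 0 = 1
g4 = ~(1 /\ 0) = 1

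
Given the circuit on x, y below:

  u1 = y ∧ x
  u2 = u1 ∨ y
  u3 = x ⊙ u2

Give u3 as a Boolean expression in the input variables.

u1 = y ∧ x
u2 = u1 ∨ y = (y ∧ x) ∨ y
u3 = x ⊙ u2 = x ⊙ ((y ∧ x) ∨ y)

x ⊙ ((y ∧ x) ∨ y)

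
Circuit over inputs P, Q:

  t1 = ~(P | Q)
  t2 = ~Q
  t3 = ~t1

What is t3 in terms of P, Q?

~(~(P | Q))

t1 = ~(P | Q)
t3 = ~t1 = ~(~(P | Q))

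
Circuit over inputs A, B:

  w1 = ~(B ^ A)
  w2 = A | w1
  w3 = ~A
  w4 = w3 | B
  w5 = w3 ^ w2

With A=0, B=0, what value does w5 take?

0

w1 = ~(0 ^ 0) = 1
w2 = 0 | 1 = 1
w3 = ~0 = 1
w5 = 1 ^ 1 = 0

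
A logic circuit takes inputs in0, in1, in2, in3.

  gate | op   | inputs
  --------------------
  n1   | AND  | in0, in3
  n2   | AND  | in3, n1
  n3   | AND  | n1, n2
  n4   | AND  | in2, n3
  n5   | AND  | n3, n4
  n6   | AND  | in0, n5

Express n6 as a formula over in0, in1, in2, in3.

in0 AND (((in0 AND in3) AND (in3 AND (in0 AND in3))) AND (in2 AND ((in0 AND in3) AND (in3 AND (in0 AND in3)))))

n1 = in0 AND in3
n2 = in3 AND n1 = in3 AND (in0 AND in3)
n3 = n1 AND n2 = (in0 AND in3) AND (in3 AND (in0 AND in3))
n4 = in2 AND n3 = in2 AND ((in0 AND in3) AND (in3 AND (in0 AND in3)))
n5 = n3 AND n4 = ((in0 AND in3) AND (in3 AND (in0 AND in3))) AND (in2 AND ((in0 AND in3) AND (in3 AND (in0 AND in3))))
n6 = in0 AND n5 = in0 AND (((in0 AND in3) AND (in3 AND (in0 AND in3))) AND (in2 AND ((in0 AND in3) AND (in3 AND (in0 AND in3)))))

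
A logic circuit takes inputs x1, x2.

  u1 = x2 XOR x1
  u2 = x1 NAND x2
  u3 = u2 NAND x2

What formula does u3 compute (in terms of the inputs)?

(x1 NAND x2) NAND x2

u2 = x1 NAND x2
u3 = u2 NAND x2 = (x1 NAND x2) NAND x2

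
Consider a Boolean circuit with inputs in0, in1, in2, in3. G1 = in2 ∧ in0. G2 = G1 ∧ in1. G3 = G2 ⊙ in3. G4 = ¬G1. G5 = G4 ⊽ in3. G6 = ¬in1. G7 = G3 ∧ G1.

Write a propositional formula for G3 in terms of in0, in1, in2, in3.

((in2 ∧ in0) ∧ in1) ⊙ in3

G1 = in2 ∧ in0
G2 = G1 ∧ in1 = (in2 ∧ in0) ∧ in1
G3 = G2 ⊙ in3 = ((in2 ∧ in0) ∧ in1) ⊙ in3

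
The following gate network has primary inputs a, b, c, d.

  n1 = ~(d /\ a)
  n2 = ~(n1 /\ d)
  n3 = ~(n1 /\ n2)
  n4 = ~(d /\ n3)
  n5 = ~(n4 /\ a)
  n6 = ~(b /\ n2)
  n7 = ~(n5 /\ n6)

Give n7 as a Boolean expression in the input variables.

n1 = ~(d /\ a)
n2 = ~(n1 /\ d) = ~((~(d /\ a)) /\ d)
n3 = ~(n1 /\ n2) = ~((~(d /\ a)) /\ (~((~(d /\ a)) /\ d)))
n4 = ~(d /\ n3) = ~(d /\ (~((~(d /\ a)) /\ (~((~(d /\ a)) /\ d)))))
n5 = ~(n4 /\ a) = ~((~(d /\ (~((~(d /\ a)) /\ (~((~(d /\ a)) /\ d)))))) /\ a)
n6 = ~(b /\ n2) = ~(b /\ (~((~(d /\ a)) /\ d)))
n7 = ~(n5 /\ n6) = ~((~((~(d /\ (~((~(d /\ a)) /\ (~((~(d /\ a)) /\ d)))))) /\ a)) /\ (~(b /\ (~((~(d /\ a)) /\ d)))))

~((~((~(d /\ (~((~(d /\ a)) /\ (~((~(d /\ a)) /\ d)))))) /\ a)) /\ (~(b /\ (~((~(d /\ a)) /\ d)))))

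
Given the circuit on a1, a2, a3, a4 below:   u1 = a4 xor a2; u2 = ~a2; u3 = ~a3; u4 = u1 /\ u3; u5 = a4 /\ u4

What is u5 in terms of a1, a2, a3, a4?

u1 = a4 xor a2
u3 = ~a3
u4 = u1 /\ u3 = (a4 xor a2) /\ ~a3
u5 = a4 /\ u4 = a4 /\ ((a4 xor a2) /\ ~a3)

a4 /\ ((a4 xor a2) /\ ~a3)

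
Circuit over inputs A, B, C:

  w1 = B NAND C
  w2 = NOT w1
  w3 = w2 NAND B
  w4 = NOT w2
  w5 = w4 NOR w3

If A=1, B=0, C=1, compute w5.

0

w1 = 0 NAND 1 = 1
w2 = NOT 1 = 0
w3 = 0 NAND 0 = 1
w4 = NOT 0 = 1
w5 = 1 NOR 1 = 0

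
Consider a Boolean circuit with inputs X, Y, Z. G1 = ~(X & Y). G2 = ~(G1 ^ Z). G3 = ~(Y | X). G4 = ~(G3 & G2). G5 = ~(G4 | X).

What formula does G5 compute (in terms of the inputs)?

G1 = ~(X & Y)
G2 = ~(G1 ^ Z) = ~((~(X & Y)) ^ Z)
G3 = ~(Y | X)
G4 = ~(G3 & G2) = ~((~(Y | X)) & (~((~(X & Y)) ^ Z)))
G5 = ~(G4 | X) = ~((~((~(Y | X)) & (~((~(X & Y)) ^ Z)))) | X)

~((~((~(Y | X)) & (~((~(X & Y)) ^ Z)))) | X)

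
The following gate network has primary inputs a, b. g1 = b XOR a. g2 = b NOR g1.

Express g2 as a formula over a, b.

g1 = b XOR a
g2 = b NOR g1 = b NOR (b XOR a)

b NOR (b XOR a)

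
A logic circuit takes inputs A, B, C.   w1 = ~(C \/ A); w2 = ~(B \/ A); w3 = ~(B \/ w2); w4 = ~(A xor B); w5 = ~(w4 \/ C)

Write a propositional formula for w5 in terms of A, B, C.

~((~(A xor B)) \/ C)

w4 = ~(A xor B)
w5 = ~(w4 \/ C) = ~((~(A xor B)) \/ C)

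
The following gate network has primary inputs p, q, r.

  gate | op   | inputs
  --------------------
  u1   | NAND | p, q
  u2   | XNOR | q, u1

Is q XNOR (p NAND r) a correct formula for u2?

No

u1 = p NAND q
u2 = q XNOR u1 = q XNOR (p NAND q)
At p=1, q=0, r=1: circuit gives 0, formula gives 1.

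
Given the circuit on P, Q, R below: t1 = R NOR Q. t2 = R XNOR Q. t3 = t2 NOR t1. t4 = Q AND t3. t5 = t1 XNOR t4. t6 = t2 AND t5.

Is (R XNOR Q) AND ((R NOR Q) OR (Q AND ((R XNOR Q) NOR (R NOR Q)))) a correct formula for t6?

No

t1 = R NOR Q
t2 = R XNOR Q
t3 = t2 NOR t1 = (R XNOR Q) NOR (R NOR Q)
t4 = Q AND t3 = Q AND ((R XNOR Q) NOR (R NOR Q))
t5 = t1 XNOR t4 = (R NOR Q) XNOR (Q AND ((R XNOR Q) NOR (R NOR Q)))
t6 = t2 AND t5 = (R XNOR Q) AND ((R NOR Q) XNOR (Q AND ((R XNOR Q) NOR (R NOR Q))))
At P=0, Q=0, R=0: circuit gives 0, formula gives 1.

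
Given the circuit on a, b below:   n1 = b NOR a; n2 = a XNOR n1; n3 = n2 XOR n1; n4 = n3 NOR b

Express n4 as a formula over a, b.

((a XNOR (b NOR a)) XOR (b NOR a)) NOR b

n1 = b NOR a
n2 = a XNOR n1 = a XNOR (b NOR a)
n3 = n2 XOR n1 = (a XNOR (b NOR a)) XOR (b NOR a)
n4 = n3 NOR b = ((a XNOR (b NOR a)) XOR (b NOR a)) NOR b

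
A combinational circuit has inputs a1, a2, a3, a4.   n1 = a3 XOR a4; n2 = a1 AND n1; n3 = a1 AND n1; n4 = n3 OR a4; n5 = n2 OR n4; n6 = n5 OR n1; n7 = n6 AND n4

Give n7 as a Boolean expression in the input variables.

n1 = a3 XOR a4
n2 = a1 AND n1 = a1 AND (a3 XOR a4)
n3 = a1 AND n1 = a1 AND (a3 XOR a4)
n4 = n3 OR a4 = (a1 AND (a3 XOR a4)) OR a4
n5 = n2 OR n4 = (a1 AND (a3 XOR a4)) OR ((a1 AND (a3 XOR a4)) OR a4)
n6 = n5 OR n1 = ((a1 AND (a3 XOR a4)) OR ((a1 AND (a3 XOR a4)) OR a4)) OR (a3 XOR a4)
n7 = n6 AND n4 = (((a1 AND (a3 XOR a4)) OR ((a1 AND (a3 XOR a4)) OR a4)) OR (a3 XOR a4)) AND ((a1 AND (a3 XOR a4)) OR a4)

(((a1 AND (a3 XOR a4)) OR ((a1 AND (a3 XOR a4)) OR a4)) OR (a3 XOR a4)) AND ((a1 AND (a3 XOR a4)) OR a4)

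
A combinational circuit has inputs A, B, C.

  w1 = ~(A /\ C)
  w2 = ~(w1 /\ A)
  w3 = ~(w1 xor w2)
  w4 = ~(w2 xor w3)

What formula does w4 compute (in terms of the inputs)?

~((~((~(A /\ C)) /\ A)) xor (~((~(A /\ C)) xor (~((~(A /\ C)) /\ A)))))

w1 = ~(A /\ C)
w2 = ~(w1 /\ A) = ~((~(A /\ C)) /\ A)
w3 = ~(w1 xor w2) = ~((~(A /\ C)) xor (~((~(A /\ C)) /\ A)))
w4 = ~(w2 xor w3) = ~((~((~(A /\ C)) /\ A)) xor (~((~(A /\ C)) xor (~((~(A /\ C)) /\ A)))))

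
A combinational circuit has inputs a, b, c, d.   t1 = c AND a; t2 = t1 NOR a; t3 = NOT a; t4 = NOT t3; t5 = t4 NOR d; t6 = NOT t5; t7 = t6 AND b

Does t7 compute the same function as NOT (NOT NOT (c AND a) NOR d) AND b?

t3 = NOT a
t4 = NOT t3 = NOT NOT a
t5 = t4 NOR d = NOT NOT a NOR d
t6 = NOT t5 = NOT (NOT NOT a NOR d)
t7 = t6 AND b = NOT (NOT NOT a NOR d) AND b
At a=1, b=1, c=0, d=0: circuit gives 1, formula gives 0.

No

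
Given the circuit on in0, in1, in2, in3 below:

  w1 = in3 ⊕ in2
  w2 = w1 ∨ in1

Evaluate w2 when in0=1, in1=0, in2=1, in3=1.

w1 = 1 ⊕ 1 = 0
w2 = 0 ∨ 0 = 0

0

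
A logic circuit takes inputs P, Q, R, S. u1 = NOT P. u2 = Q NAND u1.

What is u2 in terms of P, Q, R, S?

Q NAND NOT P

u1 = NOT P
u2 = Q NAND u1 = Q NAND NOT P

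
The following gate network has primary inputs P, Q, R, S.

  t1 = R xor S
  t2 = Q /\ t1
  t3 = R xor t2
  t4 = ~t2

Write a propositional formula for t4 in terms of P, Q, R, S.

t1 = R xor S
t2 = Q /\ t1 = Q /\ (R xor S)
t4 = ~t2 = ~(Q /\ (R xor S))

~(Q /\ (R xor S))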